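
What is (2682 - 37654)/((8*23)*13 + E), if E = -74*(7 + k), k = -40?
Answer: -17486/2417 ≈ -7.2346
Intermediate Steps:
E = 2442 (E = -74*(7 - 40) = -74*(-33) = 2442)
(2682 - 37654)/((8*23)*13 + E) = (2682 - 37654)/((8*23)*13 + 2442) = -34972/(184*13 + 2442) = -34972/(2392 + 2442) = -34972/4834 = -34972*1/4834 = -17486/2417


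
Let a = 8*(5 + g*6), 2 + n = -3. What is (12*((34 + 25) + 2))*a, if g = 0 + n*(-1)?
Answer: 204960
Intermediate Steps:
n = -5 (n = -2 - 3 = -5)
g = 5 (g = 0 - 5*(-1) = 0 + 5 = 5)
a = 280 (a = 8*(5 + 5*6) = 8*(5 + 30) = 8*35 = 280)
(12*((34 + 25) + 2))*a = (12*((34 + 25) + 2))*280 = (12*(59 + 2))*280 = (12*61)*280 = 732*280 = 204960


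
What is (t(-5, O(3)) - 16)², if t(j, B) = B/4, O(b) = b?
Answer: 3721/16 ≈ 232.56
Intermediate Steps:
t(j, B) = B/4 (t(j, B) = B*(¼) = B/4)
(t(-5, O(3)) - 16)² = ((¼)*3 - 16)² = (¾ - 16)² = (-61/4)² = 3721/16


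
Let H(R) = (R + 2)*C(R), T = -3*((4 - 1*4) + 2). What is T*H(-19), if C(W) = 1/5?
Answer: 102/5 ≈ 20.400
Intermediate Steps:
C(W) = ⅕
T = -6 (T = -3*((4 - 4) + 2) = -3*(0 + 2) = -3*2 = -6)
H(R) = ⅖ + R/5 (H(R) = (R + 2)*(⅕) = (2 + R)*(⅕) = ⅖ + R/5)
T*H(-19) = -6*(⅖ + (⅕)*(-19)) = -6*(⅖ - 19/5) = -6*(-17/5) = 102/5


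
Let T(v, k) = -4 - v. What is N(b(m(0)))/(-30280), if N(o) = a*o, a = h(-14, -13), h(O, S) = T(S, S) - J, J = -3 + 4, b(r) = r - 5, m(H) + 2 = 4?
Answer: 3/3785 ≈ 0.00079260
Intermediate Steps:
m(H) = 2 (m(H) = -2 + 4 = 2)
b(r) = -5 + r
J = 1
h(O, S) = -5 - S (h(O, S) = (-4 - S) - 1*1 = (-4 - S) - 1 = -5 - S)
a = 8 (a = -5 - 1*(-13) = -5 + 13 = 8)
N(o) = 8*o
N(b(m(0)))/(-30280) = (8*(-5 + 2))/(-30280) = (8*(-3))*(-1/30280) = -24*(-1/30280) = 3/3785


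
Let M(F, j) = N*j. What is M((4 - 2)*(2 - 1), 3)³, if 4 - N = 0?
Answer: 1728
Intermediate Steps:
N = 4 (N = 4 - 1*0 = 4 + 0 = 4)
M(F, j) = 4*j
M((4 - 2)*(2 - 1), 3)³ = (4*3)³ = 12³ = 1728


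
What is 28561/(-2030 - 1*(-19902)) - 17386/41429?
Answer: 872531077/740419088 ≈ 1.1784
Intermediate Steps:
28561/(-2030 - 1*(-19902)) - 17386/41429 = 28561/(-2030 + 19902) - 17386*1/41429 = 28561/17872 - 17386/41429 = 872531077/740419088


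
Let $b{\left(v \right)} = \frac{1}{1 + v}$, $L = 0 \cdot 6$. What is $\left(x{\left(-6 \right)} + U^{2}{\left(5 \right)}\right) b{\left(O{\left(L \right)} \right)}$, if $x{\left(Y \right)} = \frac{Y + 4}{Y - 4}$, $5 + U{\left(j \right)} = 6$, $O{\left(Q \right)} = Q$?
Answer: $\frac{6}{5} \approx 1.2$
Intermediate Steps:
$L = 0$
$U{\left(j \right)} = 1$ ($U{\left(j \right)} = -5 + 6 = 1$)
$x{\left(Y \right)} = \frac{4 + Y}{-4 + Y}$
$\left(x{\left(-6 \right)} + U^{2}{\left(5 \right)}\right) b{\left(O{\left(L \right)} \right)} = \frac{\frac{4 - 6}{-4 - 6} + 1^{2}}{1 + 0} = \frac{\frac{1}{-10} \left(-2\right) + 1}{1} = \left(\left(- \frac{1}{10}\right) \left(-2\right) + 1\right) 1 = \left(\frac{1}{5} + 1\right) 1 = \frac{6}{5} \cdot 1 = \frac{6}{5}$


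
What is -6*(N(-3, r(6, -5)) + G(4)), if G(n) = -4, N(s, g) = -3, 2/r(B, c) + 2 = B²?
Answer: 42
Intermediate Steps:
r(B, c) = 2/(-2 + B²)
-6*(N(-3, r(6, -5)) + G(4)) = -6*(-3 - 4) = -6*(-7) = 42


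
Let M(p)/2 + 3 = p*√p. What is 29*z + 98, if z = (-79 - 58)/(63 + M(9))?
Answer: 6905/111 ≈ 62.207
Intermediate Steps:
M(p) = -6 + 2*p^(3/2) (M(p) = -6 + 2*(p*√p) = -6 + 2*p^(3/2))
z = -137/111 (z = (-79 - 58)/(63 + (-6 + 2*9^(3/2))) = -137/(63 + (-6 + 2*27)) = -137/(63 + (-6 + 54)) = -137/(63 + 48) = -137/111 ≈ -1.2342)
29*z + 98 = 29*(-137/111) + 98 = -3973/111 + 98 = 6905/111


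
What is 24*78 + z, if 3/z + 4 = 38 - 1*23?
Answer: 20595/11 ≈ 1872.3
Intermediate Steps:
z = 3/11 (z = 3/(-4 + (38 - 1*23)) = 3/(-4 + (38 - 23)) = 3/(-4 + 15) = 3/11 ≈ 0.27273)
24*78 + z = 24*78 + 3/11 = 1872 + 3/11 = 20595/11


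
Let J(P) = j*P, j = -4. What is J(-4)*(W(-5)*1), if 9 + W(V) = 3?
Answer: -96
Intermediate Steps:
W(V) = -6 (W(V) = -9 + 3 = -6)
J(P) = -4*P
J(-4)*(W(-5)*1) = (-4*(-4))*(-6*1) = 16*(-6) = -96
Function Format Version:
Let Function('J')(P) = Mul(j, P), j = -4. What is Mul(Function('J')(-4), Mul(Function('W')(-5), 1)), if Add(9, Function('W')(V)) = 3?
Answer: -96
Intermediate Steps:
Function('W')(V) = -6 (Function('W')(V) = Add(-9, 3) = -6)
Function('J')(P) = Mul(-4, P)
Mul(Function('J')(-4), Mul(Function('W')(-5), 1)) = Mul(Mul(-4, -4), Mul(-6, 1)) = Mul(16, -6) = -96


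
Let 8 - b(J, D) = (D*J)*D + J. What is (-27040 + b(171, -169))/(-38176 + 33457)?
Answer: 4911134/4719 ≈ 1040.7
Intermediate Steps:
b(J, D) = 8 - J - J*D**2 (b(J, D) = 8 - ((D*J)*D + J) = 8 - (J*D**2 + J) = 8 - (J + J*D**2) = 8 + (-J - J*D**2) = 8 - J - J*D**2)
(-27040 + b(171, -169))/(-38176 + 33457) = (-27040 + (8 - 1*171 - 1*171*(-169)**2))/(-38176 + 33457) = (-27040 + (8 - 171 - 1*171*28561))/(-4719) = (-27040 + (8 - 171 - 4883931))*(-1/4719) = (-27040 - 4884094)*(-1/4719) = -4911134*(-1/4719) = 4911134/4719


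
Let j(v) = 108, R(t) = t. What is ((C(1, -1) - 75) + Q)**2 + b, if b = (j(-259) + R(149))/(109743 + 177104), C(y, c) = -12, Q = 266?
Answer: 9190864984/286847 ≈ 32041.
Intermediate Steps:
b = 257/286847 (b = (108 + 149)/(109743 + 177104) = 257/286847 ≈ 0.00089595)
((C(1, -1) - 75) + Q)**2 + b = ((-12 - 75) + 266)**2 + 257/286847 = (-87 + 266)**2 + 257/286847 = 179**2 + 257/286847 = 32041 + 257/286847 = 9190864984/286847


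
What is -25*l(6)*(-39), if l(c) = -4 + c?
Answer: 1950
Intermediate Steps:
-25*l(6)*(-39) = -25*(-4 + 6)*(-39) = -25*2*(-39) = -50*(-39) = 1950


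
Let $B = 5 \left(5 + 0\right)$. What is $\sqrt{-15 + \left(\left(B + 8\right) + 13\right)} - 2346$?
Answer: $-2346 + \sqrt{31} \approx -2340.4$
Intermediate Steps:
$B = 25$ ($B = 5 \cdot 5 = 25$)
$\sqrt{-15 + \left(\left(B + 8\right) + 13\right)} - 2346 = \sqrt{-15 + \left(\left(25 + 8\right) + 13\right)} - 2346 = \sqrt{-15 + \left(33 + 13\right)} - 2346 = \sqrt{-15 + 46} - 2346 = \sqrt{31} - 2346 = -2346 + \sqrt{31}$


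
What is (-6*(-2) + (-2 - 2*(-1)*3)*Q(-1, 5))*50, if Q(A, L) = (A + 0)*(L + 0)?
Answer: -400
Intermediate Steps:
Q(A, L) = A*L
(-6*(-2) + (-2 - 2*(-1)*3)*Q(-1, 5))*50 = (-6*(-2) + (-2 - 2*(-1)*3)*(-1*5))*50 = (12 + (-2 + 2*3)*(-5))*50 = (12 + (-2 + 6)*(-5))*50 = (12 + 4*(-5))*50 = (12 - 20)*50 = -8*50 = -400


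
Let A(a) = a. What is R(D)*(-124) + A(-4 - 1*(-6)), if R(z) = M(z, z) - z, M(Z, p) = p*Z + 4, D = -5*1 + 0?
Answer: -4214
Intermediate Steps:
D = -5 (D = -5 + 0 = -5)
M(Z, p) = 4 + Z*p (M(Z, p) = Z*p + 4 = 4 + Z*p)
R(z) = 4 + z² - z (R(z) = (4 + z*z) - z = (4 + z²) - z = 4 + z² - z)
R(D)*(-124) + A(-4 - 1*(-6)) = (4 + (-5)² - 1*(-5))*(-124) + (-4 - 1*(-6)) = (4 + 25 + 5)*(-124) + (-4 + 6) = 34*(-124) + 2 = -4216 + 2 = -4214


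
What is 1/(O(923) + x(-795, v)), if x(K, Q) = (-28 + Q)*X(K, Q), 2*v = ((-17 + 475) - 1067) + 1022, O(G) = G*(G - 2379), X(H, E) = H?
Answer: -2/2971591 ≈ -6.7304e-7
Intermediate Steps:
O(G) = G*(-2379 + G)
v = 413/2 (v = (((-17 + 475) - 1067) + 1022)/2 = ((458 - 1067) + 1022)/2 = (-609 + 1022)/2 = (1/2)*413 = 413/2 ≈ 206.50)
x(K, Q) = K*(-28 + Q) (x(K, Q) = (-28 + Q)*K = K*(-28 + Q))
1/(O(923) + x(-795, v)) = 1/(923*(-2379 + 923) - 795*(-28 + 413/2)) = 1/(923*(-1456) - 795*357/2) = 1/(-1343888 - 283815/2) = 1/(-2971591/2) = -2/2971591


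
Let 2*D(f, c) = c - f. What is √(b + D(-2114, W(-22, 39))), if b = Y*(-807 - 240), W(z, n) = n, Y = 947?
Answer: I*√3961730/2 ≈ 995.21*I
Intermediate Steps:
b = -991509 (b = 947*(-807 - 240) = 947*(-1047) = -991509)
D(f, c) = c/2 - f/2 (D(f, c) = (c - f)/2 = c/2 - f/2)
√(b + D(-2114, W(-22, 39))) = √(-991509 + ((½)*39 - ½*(-2114))) = √(-991509 + (39/2 + 1057)) = √(-991509 + 2153/2) = √(-1980865/2) = I*√3961730/2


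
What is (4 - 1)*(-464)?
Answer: -1392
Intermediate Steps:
(4 - 1)*(-464) = 3*(-464) = -1392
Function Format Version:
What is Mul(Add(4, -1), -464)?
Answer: -1392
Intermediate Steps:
Mul(Add(4, -1), -464) = Mul(3, -464) = -1392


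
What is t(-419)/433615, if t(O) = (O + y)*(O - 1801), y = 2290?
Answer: -830724/86723 ≈ -9.5791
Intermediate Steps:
t(O) = (-1801 + O)*(2290 + O) (t(O) = (O + 2290)*(O - 1801) = (2290 + O)*(-1801 + O) = (-1801 + O)*(2290 + O))
t(-419)/433615 = (-4124290 + (-419)² + 489*(-419))/433615 = (-4124290 + 175561 - 204891)*(1/433615) = -4153620*1/433615 = -830724/86723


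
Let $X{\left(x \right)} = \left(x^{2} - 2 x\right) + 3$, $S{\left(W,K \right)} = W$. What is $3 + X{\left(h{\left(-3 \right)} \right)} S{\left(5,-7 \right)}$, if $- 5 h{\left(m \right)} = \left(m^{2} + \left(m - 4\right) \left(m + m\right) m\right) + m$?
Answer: $2658$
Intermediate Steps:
$h{\left(m \right)} = - \frac{m}{5} - \frac{m^{2}}{5} - \frac{2 m^{2} \left(-4 + m\right)}{5}$ ($h{\left(m \right)} = - \frac{\left(m^{2} + \left(m - 4\right) \left(m + m\right) m\right) + m}{5} = - \frac{\left(m^{2} + \left(-4 + m\right) 2 m m\right) + m}{5} = - \frac{\left(m^{2} + 2 m \left(-4 + m\right) m\right) + m}{5} = - \frac{\left(m^{2} + 2 m^{2} \left(-4 + m\right)\right) + m}{5} = - \frac{m + m^{2} + 2 m^{2} \left(-4 + m\right)}{5} = - \frac{m}{5} - \frac{m^{2}}{5} - \frac{2 m^{2} \left(-4 + m\right)}{5}$)
$X{\left(x \right)} = 3 + x^{2} - 2 x$
$3 + X{\left(h{\left(-3 \right)} \right)} S{\left(5,-7 \right)} = 3 + \left(3 + \left(\frac{1}{5} \left(-3\right) \left(-1 - 2 \left(-3\right)^{2} + 7 \left(-3\right)\right)\right)^{2} - 2 \cdot \frac{1}{5} \left(-3\right) \left(-1 - 2 \left(-3\right)^{2} + 7 \left(-3\right)\right)\right) 5 = 3 + \left(3 + \left(\frac{1}{5} \left(-3\right) \left(-1 - 18 - 21\right)\right)^{2} - 2 \cdot \frac{1}{5} \left(-3\right) \left(-1 - 18 - 21\right)\right) 5 = 3 + \left(3 + \left(\frac{1}{5} \left(-3\right) \left(-40\right)\right)^{2} - 2 \cdot \frac{1}{5} \left(-3\right) \left(-40\right)\right) 5 = 3 + \left(3 + 24^{2} - 48\right) 5 = 3 + \left(3 + 576 - 48\right) 5 = 3 + 531 \cdot 5 = 3 + 2655 = 2658$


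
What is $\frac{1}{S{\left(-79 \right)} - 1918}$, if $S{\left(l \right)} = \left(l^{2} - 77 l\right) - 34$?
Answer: $\frac{1}{10372} \approx 9.6413 \cdot 10^{-5}$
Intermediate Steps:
$S{\left(l \right)} = -34 + l^{2} - 77 l$
$\frac{1}{S{\left(-79 \right)} - 1918} = \frac{1}{\left(-34 + \left(-79\right)^{2} - -6083\right) - 1918} = \frac{1}{\left(-34 + 6241 + 6083\right) - 1918} = \frac{1}{12290 - 1918} = \frac{1}{10372}$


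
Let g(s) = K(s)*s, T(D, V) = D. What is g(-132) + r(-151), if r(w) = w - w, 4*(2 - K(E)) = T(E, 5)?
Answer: -4620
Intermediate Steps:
K(E) = 2 - E/4
r(w) = 0
g(s) = s*(2 - s/4) (g(s) = (2 - s/4)*s = s*(2 - s/4))
g(-132) + r(-151) = (¼)*(-132)*(8 - 1*(-132)) + 0 = (¼)*(-132)*(8 + 132) + 0 = (¼)*(-132)*140 + 0 = -4620 + 0 = -4620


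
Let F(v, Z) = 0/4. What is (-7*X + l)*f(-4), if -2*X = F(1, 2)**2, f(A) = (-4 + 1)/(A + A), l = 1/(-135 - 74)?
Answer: -3/1672 ≈ -0.0017943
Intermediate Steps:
l = -1/209 (l = 1/(-209) = -1/209 ≈ -0.0047847)
f(A) = -3/(2*A) (f(A) = -3*1/(2*A) = -3/(2*A))
F(v, Z) = 0 (F(v, Z) = 0*(1/4) = 0)
X = 0 (X = -1/2*0**2 = -1/2*0 = 0)
(-7*X + l)*f(-4) = (-7*0 - 1/209)*(-3/2/(-4)) = (0 - 1/209)*(-3/2*(-1/4)) = -1/209*3/8 = -3/1672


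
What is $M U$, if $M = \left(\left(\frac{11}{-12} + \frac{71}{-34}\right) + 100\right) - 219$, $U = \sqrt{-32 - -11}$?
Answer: $- \frac{24889 i \sqrt{21}}{204} \approx - 559.1 i$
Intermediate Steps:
$U = i \sqrt{21}$ ($U = \sqrt{-32 + \left(-1 + 12\right)} = \sqrt{-32 + 11} = \sqrt{-21} = i \sqrt{21} \approx 4.5826 i$)
$M = - \frac{24889}{204}$ ($M = \left(\left(11 \left(- \frac{1}{12}\right) + 71 \left(- \frac{1}{34}\right)\right) + 100\right) - 219 = \left(\left(- \frac{11}{12} - \frac{71}{34}\right) + 100\right) - 219 = \left(- \frac{613}{204} + 100\right) - 219 = \frac{19787}{204} - 219 = - \frac{24889}{204} \approx -122.0$)
$M U = - \frac{24889 i \sqrt{21}}{204}$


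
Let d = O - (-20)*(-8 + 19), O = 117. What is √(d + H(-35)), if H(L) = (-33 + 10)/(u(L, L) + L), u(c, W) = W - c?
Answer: √413630/35 ≈ 18.375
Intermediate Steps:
H(L) = -23/L (H(L) = (-33 + 10)/((L - L) + L) = -23/(0 + L) = -23/L)
d = 337 (d = 117 - (-20)*(-8 + 19) = 117 - (-20)*11 = 117 - 1*(-220) = 117 + 220 = 337)
√(d + H(-35)) = √(337 - 23/(-35)) = √(337 - 23*(-1/35)) = √(337 + 23/35) = √(11818/35) = √413630/35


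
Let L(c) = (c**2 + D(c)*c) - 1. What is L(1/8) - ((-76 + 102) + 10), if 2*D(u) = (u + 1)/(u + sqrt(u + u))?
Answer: -11799/320 ≈ -36.872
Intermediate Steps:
D(u) = (1 + u)/(2*(u + sqrt(2)*sqrt(u))) (D(u) = ((u + 1)/(u + sqrt(u + u)))/2 = ((1 + u)/(u + sqrt(2*u)))/2 = ((1 + u)/(u + sqrt(2)*sqrt(u)))/2 = (1 + u)/(2*(u + sqrt(2)*sqrt(u))))
L(c) = -1 + c**2 + c*(1 + c)/(2*(c + sqrt(2)*sqrt(c))) (L(c) = (c**2 + ((1 + c)/(2*(c + sqrt(2)*sqrt(c))))*c) - 1 = (c**2 + c*(1 + c)/(2*(c + sqrt(2)*sqrt(c)))) - 1 = -1 + c**2 + c*(1 + c)/(2*(c + sqrt(2)*sqrt(c))))
L(1/8) - ((-76 + 102) + 10) = ((-1 + (1/8)**2)*(1/8 + sqrt(2)*sqrt(1/8)) + (1/2)*(1 + 1/8)/8)/(1/8 + sqrt(2)*sqrt(1/8)) - ((-76 + 102) + 10) = ((-1 + (1/8)**2)*(1/8 + sqrt(2)*sqrt(1/8)) + (1/2)*(1/8)*(1 + 1/8))/(1/8 + sqrt(2)*sqrt(1/8)) - (26 + 10) = ((-1 + 1/64)*(1/8 + sqrt(2)*(sqrt(2)/4)) + (1/2)*(1/8)*(9/8))/(1/8 + sqrt(2)*(sqrt(2)/4)) - 1*36 = (-63*(1/8 + 1/2)/64 + 9/128)/(1/8 + 1/2) - 36 = (-63/64*5/8 + 9/128)/(5/8) - 36 = 8*(-315/512 + 9/128)/5 - 36 = (8/5)*(-279/512) - 36 = -279/320 - 36 = -11799/320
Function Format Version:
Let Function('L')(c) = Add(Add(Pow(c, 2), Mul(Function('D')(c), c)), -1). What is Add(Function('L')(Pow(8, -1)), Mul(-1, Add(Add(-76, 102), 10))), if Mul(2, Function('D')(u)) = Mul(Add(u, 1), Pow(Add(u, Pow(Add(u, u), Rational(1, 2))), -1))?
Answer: Rational(-11799, 320) ≈ -36.872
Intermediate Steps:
Function('D')(u) = Mul(Rational(1, 2), Pow(Add(u, Mul(Pow(2, Rational(1, 2)), Pow(u, Rational(1, 2)))), -1), Add(1, u)) (Function('D')(u) = Mul(Rational(1, 2), Mul(Add(u, 1), Pow(Add(u, Pow(Add(u, u), Rational(1, 2))), -1))) = Mul(Rational(1, 2), Mul(Add(1, u), Pow(Add(u, Pow(Mul(2, u), Rational(1, 2))), -1))) = Mul(Rational(1, 2), Mul(Add(1, u), Pow(Add(u, Mul(Pow(2, Rational(1, 2)), Pow(u, Rational(1, 2)))), -1))) = Mul(Rational(1, 2), Mul(Pow(Add(u, Mul(Pow(2, Rational(1, 2)), Pow(u, Rational(1, 2)))), -1), Add(1, u))) = Mul(Rational(1, 2), Pow(Add(u, Mul(Pow(2, Rational(1, 2)), Pow(u, Rational(1, 2)))), -1), Add(1, u)))
Function('L')(c) = Add(-1, Pow(c, 2), Mul(Rational(1, 2), c, Pow(Add(c, Mul(Pow(2, Rational(1, 2)), Pow(c, Rational(1, 2)))), -1), Add(1, c))) (Function('L')(c) = Add(Add(Pow(c, 2), Mul(Mul(Rational(1, 2), Pow(Add(c, Mul(Pow(2, Rational(1, 2)), Pow(c, Rational(1, 2)))), -1), Add(1, c)), c)), -1) = Add(Add(Pow(c, 2), Mul(Rational(1, 2), c, Pow(Add(c, Mul(Pow(2, Rational(1, 2)), Pow(c, Rational(1, 2)))), -1), Add(1, c))), -1) = Add(-1, Pow(c, 2), Mul(Rational(1, 2), c, Pow(Add(c, Mul(Pow(2, Rational(1, 2)), Pow(c, Rational(1, 2)))), -1), Add(1, c))))
Add(Function('L')(Pow(8, -1)), Mul(-1, Add(Add(-76, 102), 10))) = Add(Mul(Pow(Add(Pow(8, -1), Mul(Pow(2, Rational(1, 2)), Pow(Pow(8, -1), Rational(1, 2)))), -1), Add(Mul(Add(-1, Pow(Pow(8, -1), 2)), Add(Pow(8, -1), Mul(Pow(2, Rational(1, 2)), Pow(Pow(8, -1), Rational(1, 2))))), Mul(Rational(1, 2), Pow(8, -1), Add(1, Pow(8, -1))))), Mul(-1, Add(Add(-76, 102), 10))) = Add(Mul(Pow(Add(Rational(1, 8), Mul(Pow(2, Rational(1, 2)), Pow(Rational(1, 8), Rational(1, 2)))), -1), Add(Mul(Add(-1, Pow(Rational(1, 8), 2)), Add(Rational(1, 8), Mul(Pow(2, Rational(1, 2)), Pow(Rational(1, 8), Rational(1, 2))))), Mul(Rational(1, 2), Rational(1, 8), Add(1, Rational(1, 8))))), Mul(-1, Add(26, 10))) = Add(Mul(Pow(Add(Rational(1, 8), Mul(Pow(2, Rational(1, 2)), Mul(Rational(1, 4), Pow(2, Rational(1, 2))))), -1), Add(Mul(Add(-1, Rational(1, 64)), Add(Rational(1, 8), Mul(Pow(2, Rational(1, 2)), Mul(Rational(1, 4), Pow(2, Rational(1, 2)))))), Mul(Rational(1, 2), Rational(1, 8), Rational(9, 8)))), Mul(-1, 36)) = Add(Mul(Pow(Add(Rational(1, 8), Rational(1, 2)), -1), Add(Mul(Rational(-63, 64), Add(Rational(1, 8), Rational(1, 2))), Rational(9, 128))), -36) = Add(Mul(Pow(Rational(5, 8), -1), Add(Mul(Rational(-63, 64), Rational(5, 8)), Rational(9, 128))), -36) = Add(Mul(Rational(8, 5), Add(Rational(-315, 512), Rational(9, 128))), -36) = Add(Mul(Rational(8, 5), Rational(-279, 512)), -36) = Add(Rational(-279, 320), -36) = Rational(-11799, 320)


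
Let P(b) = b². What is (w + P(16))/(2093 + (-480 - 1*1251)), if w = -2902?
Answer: -1323/181 ≈ -7.3094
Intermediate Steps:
(w + P(16))/(2093 + (-480 - 1*1251)) = (-2902 + 16²)/(2093 + (-480 - 1*1251)) = (-2902 + 256)/(2093 + (-480 - 1251)) = -2646/(2093 - 1731) = -2646/362 = -2646*1/362 = -1323/181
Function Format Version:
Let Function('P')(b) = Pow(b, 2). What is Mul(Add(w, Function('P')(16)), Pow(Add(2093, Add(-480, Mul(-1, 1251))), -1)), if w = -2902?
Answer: Rational(-1323, 181) ≈ -7.3094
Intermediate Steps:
Mul(Add(w, Function('P')(16)), Pow(Add(2093, Add(-480, Mul(-1, 1251))), -1)) = Mul(Add(-2902, Pow(16, 2)), Pow(Add(2093, Add(-480, Mul(-1, 1251))), -1)) = Mul(Add(-2902, 256), Pow(Add(2093, Add(-480, -1251)), -1)) = Mul(-2646, Pow(Add(2093, -1731), -1)) = Mul(-2646, Pow(362, -1)) = Mul(-2646, Rational(1, 362)) = Rational(-1323, 181)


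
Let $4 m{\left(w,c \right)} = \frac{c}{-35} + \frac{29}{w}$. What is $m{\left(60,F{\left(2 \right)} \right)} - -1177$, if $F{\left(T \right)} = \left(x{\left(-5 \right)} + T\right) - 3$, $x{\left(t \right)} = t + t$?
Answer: $\frac{395539}{336} \approx 1177.2$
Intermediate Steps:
$x{\left(t \right)} = 2 t$
$F{\left(T \right)} = -13 + T$ ($F{\left(T \right)} = \left(2 \left(-5\right) + T\right) - 3 = \left(-10 + T\right) - 3 = -13 + T$)
$m{\left(w,c \right)} = - \frac{c}{140} + \frac{29}{4 w}$ ($m{\left(w,c \right)} = \frac{\frac{c}{-35} + \frac{29}{w}}{4} = \frac{c \left(- \frac{1}{35}\right) + \frac{29}{w}}{4} = \frac{- \frac{c}{35} + \frac{29}{w}}{4} = \frac{\frac{29}{w} - \frac{c}{35}}{4} = - \frac{c}{140} + \frac{29}{4 w}$)
$m{\left(60,F{\left(2 \right)} \right)} - -1177 = \frac{1015 - \left(-13 + 2\right) 60}{140 \cdot 60} - -1177 = \frac{1}{140} \cdot \frac{1}{60} \left(1015 - \left(-11\right) 60\right) + 1177 = \frac{1}{140} \cdot \frac{1}{60} \left(1015 + 660\right) + 1177 = \frac{1}{140} \cdot \frac{1}{60} \cdot 1675 + 1177 = \frac{67}{336} + 1177 = \frac{395539}{336}$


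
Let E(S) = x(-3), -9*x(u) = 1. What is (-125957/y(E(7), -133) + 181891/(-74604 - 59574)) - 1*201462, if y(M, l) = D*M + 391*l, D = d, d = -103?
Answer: -6324373062650617/31392553236 ≈ -2.0146e+5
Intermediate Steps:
x(u) = -⅑ (x(u) = -⅑*1 = -⅑)
E(S) = -⅑
D = -103
y(M, l) = -103*M + 391*l
(-125957/y(E(7), -133) + 181891/(-74604 - 59574)) - 1*201462 = (-125957/(-103*(-⅑) + 391*(-133)) + 181891/(-74604 - 59574)) - 1*201462 = (-125957/(103/9 - 52003) + 181891/(-134178)) - 201462 = (-125957/(-467924/9) + 181891*(-1/134178)) - 201462 = (-125957*(-9/467924) - 181891/134178) - 201462 = (1133613/467924 - 181891/134178) - 201462 = 33497380415/31392553236 - 201462 = -6324373062650617/31392553236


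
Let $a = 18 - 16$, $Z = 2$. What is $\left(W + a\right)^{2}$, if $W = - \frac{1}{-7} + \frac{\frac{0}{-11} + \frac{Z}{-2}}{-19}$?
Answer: $\frac{85264}{17689} \approx 4.8202$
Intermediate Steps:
$a = 2$
$W = \frac{26}{133}$ ($W = - \frac{1}{-7} + \frac{\frac{0}{-11} + \frac{2}{-2}}{-19} = \left(-1\right) \left(- \frac{1}{7}\right) + \left(0 \left(- \frac{1}{11}\right) + 2 \left(- \frac{1}{2}\right)\right) \left(- \frac{1}{19}\right) = \frac{1}{7} + \left(0 - 1\right) \left(- \frac{1}{19}\right) = \frac{1}{7} - - \frac{1}{19} = \frac{1}{7} + \frac{1}{19} = \frac{26}{133} \approx 0.19549$)
$\left(W + a\right)^{2} = \left(\frac{26}{133} + 2\right)^{2} = \left(\frac{292}{133}\right)^{2} = \frac{85264}{17689}$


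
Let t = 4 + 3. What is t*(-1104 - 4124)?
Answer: -36596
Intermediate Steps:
t = 7
t*(-1104 - 4124) = 7*(-1104 - 4124) = 7*(-5228) = -36596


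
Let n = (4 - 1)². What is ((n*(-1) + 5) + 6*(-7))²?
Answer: 2116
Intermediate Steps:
n = 9 (n = 3² = 9)
((n*(-1) + 5) + 6*(-7))² = ((9*(-1) + 5) + 6*(-7))² = ((-9 + 5) - 42)² = (-4 - 42)² = (-46)² = 2116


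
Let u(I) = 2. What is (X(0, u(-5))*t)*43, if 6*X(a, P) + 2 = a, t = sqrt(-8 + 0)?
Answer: -86*I*sqrt(2)/3 ≈ -40.541*I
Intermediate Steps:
t = 2*I*sqrt(2) (t = sqrt(-8) = 2*I*sqrt(2) ≈ 2.8284*I)
X(a, P) = -1/3 + a/6
(X(0, u(-5))*t)*43 = ((-1/3 + (1/6)*0)*(2*I*sqrt(2)))*43 = ((-1/3 + 0)*(2*I*sqrt(2)))*43 = -2*I*sqrt(2)/3*43 = -86*I*sqrt(2)/3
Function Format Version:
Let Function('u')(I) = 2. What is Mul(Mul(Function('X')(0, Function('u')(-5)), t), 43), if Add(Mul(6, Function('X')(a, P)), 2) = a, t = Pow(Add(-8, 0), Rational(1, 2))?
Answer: Mul(Rational(-86, 3), I, Pow(2, Rational(1, 2))) ≈ Mul(-40.541, I)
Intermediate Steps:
t = Mul(2, I, Pow(2, Rational(1, 2))) (t = Pow(-8, Rational(1, 2)) = Mul(2, I, Pow(2, Rational(1, 2))) ≈ Mul(2.8284, I))
Function('X')(a, P) = Add(Rational(-1, 3), Mul(Rational(1, 6), a))
Mul(Mul(Function('X')(0, Function('u')(-5)), t), 43) = Mul(Mul(Add(Rational(-1, 3), Mul(Rational(1, 6), 0)), Mul(2, I, Pow(2, Rational(1, 2)))), 43) = Mul(Mul(Add(Rational(-1, 3), 0), Mul(2, I, Pow(2, Rational(1, 2)))), 43) = Mul(Mul(Rational(-1, 3), Mul(2, I, Pow(2, Rational(1, 2)))), 43) = Mul(Mul(Rational(-2, 3), I, Pow(2, Rational(1, 2))), 43) = Mul(Rational(-86, 3), I, Pow(2, Rational(1, 2)))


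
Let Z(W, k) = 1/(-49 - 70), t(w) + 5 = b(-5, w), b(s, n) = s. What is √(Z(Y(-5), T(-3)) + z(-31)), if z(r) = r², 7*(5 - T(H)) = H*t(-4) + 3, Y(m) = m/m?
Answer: √13608602/119 ≈ 31.000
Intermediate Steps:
Y(m) = 1
t(w) = -10 (t(w) = -5 - 5 = -10)
T(H) = 32/7 + 10*H/7 (T(H) = 5 - (H*(-10) + 3)/7 = 5 - (-10*H + 3)/7 = 5 - (3 - 10*H)/7 = 5 + (-3/7 + 10*H/7) = 32/7 + 10*H/7)
Z(W, k) = -1/119 (Z(W, k) = 1/(-119) = -1/119)
√(Z(Y(-5), T(-3)) + z(-31)) = √(-1/119 + (-31)²) = √(-1/119 + 961) = √(114358/119) = √13608602/119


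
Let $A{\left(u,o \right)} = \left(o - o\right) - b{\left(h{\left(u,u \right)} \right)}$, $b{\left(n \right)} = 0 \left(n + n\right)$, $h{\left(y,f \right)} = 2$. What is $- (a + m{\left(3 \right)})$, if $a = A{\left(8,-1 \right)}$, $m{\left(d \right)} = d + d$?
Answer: $-6$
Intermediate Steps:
$b{\left(n \right)} = 0$ ($b{\left(n \right)} = 0 \cdot 2 n = 0$)
$m{\left(d \right)} = 2 d$
$A{\left(u,o \right)} = 0$ ($A{\left(u,o \right)} = \left(o - o\right) - 0 = 0 + 0 = 0$)
$a = 0$
$- (a + m{\left(3 \right)}) = - (0 + 2 \cdot 3) = - (0 + 6) = \left(-1\right) 6 = -6$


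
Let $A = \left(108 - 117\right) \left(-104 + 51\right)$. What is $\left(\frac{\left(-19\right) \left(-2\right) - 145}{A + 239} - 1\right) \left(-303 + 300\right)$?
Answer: $\frac{2469}{716} \approx 3.4483$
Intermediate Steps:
$A = 477$ ($A = \left(-9\right) \left(-53\right) = 477$)
$\left(\frac{\left(-19\right) \left(-2\right) - 145}{A + 239} - 1\right) \left(-303 + 300\right) = \left(\frac{\left(-19\right) \left(-2\right) - 145}{477 + 239} - 1\right) \left(-303 + 300\right) = \left(\frac{38 - 145}{716} - 1\right) \left(-3\right) = \left(\left(-107\right) \frac{1}{716} - 1\right) \left(-3\right) = \left(- \frac{107}{716} - 1\right) \left(-3\right) = \left(- \frac{823}{716}\right) \left(-3\right) = \frac{2469}{716}$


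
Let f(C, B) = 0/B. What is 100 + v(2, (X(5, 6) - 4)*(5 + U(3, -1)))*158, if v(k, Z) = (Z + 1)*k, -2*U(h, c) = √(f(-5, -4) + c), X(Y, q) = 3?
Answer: -1164 + 158*I ≈ -1164.0 + 158.0*I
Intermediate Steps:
f(C, B) = 0
U(h, c) = -√c/2 (U(h, c) = -√(0 + c)/2 = -√c/2)
v(k, Z) = k*(1 + Z) (v(k, Z) = (1 + Z)*k = k*(1 + Z))
100 + v(2, (X(5, 6) - 4)*(5 + U(3, -1)))*158 = 100 + (2*(1 + (3 - 4)*(5 - I/2)))*158 = 100 + (2*(1 - (5 - I/2)))*158 = 100 + (2*(1 + (-5 + I/2)))*158 = 100 + (2*(-4 + I/2))*158 = 100 + (-8 + I)*158 = 100 + (-1264 + 158*I) = -1164 + 158*I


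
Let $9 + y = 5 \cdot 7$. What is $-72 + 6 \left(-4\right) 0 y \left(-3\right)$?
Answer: $-72$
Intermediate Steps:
$y = 26$ ($y = -9 + 5 \cdot 7 = -9 + 35 = 26$)
$-72 + 6 \left(-4\right) 0 y \left(-3\right) = -72 + 6 \left(-4\right) 0 \cdot 26 \left(-3\right) = -72 + \left(-24\right) 0 \left(-78\right) = -72 + 0 \left(-78\right) = -72 + 0 = -72$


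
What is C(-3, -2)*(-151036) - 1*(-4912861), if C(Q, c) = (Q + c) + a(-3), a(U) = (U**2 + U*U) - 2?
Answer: 3251465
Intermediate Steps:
a(U) = -2 + 2*U**2 (a(U) = (U**2 + U**2) - 2 = 2*U**2 - 2 = -2 + 2*U**2)
C(Q, c) = 16 + Q + c (C(Q, c) = (Q + c) + (-2 + 2*(-3)**2) = (Q + c) + (-2 + 2*9) = (Q + c) + (-2 + 18) = (Q + c) + 16 = 16 + Q + c)
C(-3, -2)*(-151036) - 1*(-4912861) = (16 - 3 - 2)*(-151036) - 1*(-4912861) = 11*(-151036) + 4912861 = -1661396 + 4912861 = 3251465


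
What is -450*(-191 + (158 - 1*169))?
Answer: 90900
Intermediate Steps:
-450*(-191 + (158 - 1*169)) = -450*(-191 + (158 - 169)) = -450*(-191 - 11) = -450*(-202) = 90900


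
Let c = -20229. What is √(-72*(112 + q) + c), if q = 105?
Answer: I*√35853 ≈ 189.35*I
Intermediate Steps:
√(-72*(112 + q) + c) = √(-72*(112 + 105) - 20229) = √(-72*217 - 20229) = √(-15624 - 20229) = √(-35853) = I*√35853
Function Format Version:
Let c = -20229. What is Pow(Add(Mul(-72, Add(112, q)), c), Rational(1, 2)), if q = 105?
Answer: Mul(I, Pow(35853, Rational(1, 2))) ≈ Mul(189.35, I)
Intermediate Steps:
Pow(Add(Mul(-72, Add(112, q)), c), Rational(1, 2)) = Pow(Add(Mul(-72, Add(112, 105)), -20229), Rational(1, 2)) = Pow(Add(Mul(-72, 217), -20229), Rational(1, 2)) = Pow(Add(-15624, -20229), Rational(1, 2)) = Pow(-35853, Rational(1, 2)) = Mul(I, Pow(35853, Rational(1, 2)))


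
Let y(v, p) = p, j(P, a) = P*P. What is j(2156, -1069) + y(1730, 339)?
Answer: 4648675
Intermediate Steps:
j(P, a) = P²
j(2156, -1069) + y(1730, 339) = 2156² + 339 = 4648336 + 339 = 4648675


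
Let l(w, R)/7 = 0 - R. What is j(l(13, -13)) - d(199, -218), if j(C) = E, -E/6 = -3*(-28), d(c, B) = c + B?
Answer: -485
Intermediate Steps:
l(w, R) = -7*R (l(w, R) = 7*(0 - R) = 7*(-R) = -7*R)
d(c, B) = B + c
E = -504 (E = -(-18)*(-28) = -6*84 = -504)
j(C) = -504
j(l(13, -13)) - d(199, -218) = -504 - (-218 + 199) = -504 - 1*(-19) = -504 + 19 = -485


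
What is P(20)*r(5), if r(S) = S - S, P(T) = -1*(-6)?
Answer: 0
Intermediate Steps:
P(T) = 6
r(S) = 0
P(20)*r(5) = 6*0 = 0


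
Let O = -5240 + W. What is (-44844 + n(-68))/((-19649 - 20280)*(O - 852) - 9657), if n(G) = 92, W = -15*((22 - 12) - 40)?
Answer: -44752/225269761 ≈ -0.00019866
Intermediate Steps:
W = 450 (W = -15*(10 - 40) = -15*(-30) = 450)
O = -4790 (O = -5240 + 450 = -4790)
(-44844 + n(-68))/((-19649 - 20280)*(O - 852) - 9657) = (-44844 + 92)/((-19649 - 20280)*(-4790 - 852) - 9657) = -44752/(-39929*(-5642) - 9657) = -44752/(225279418 - 9657) = -44752/225269761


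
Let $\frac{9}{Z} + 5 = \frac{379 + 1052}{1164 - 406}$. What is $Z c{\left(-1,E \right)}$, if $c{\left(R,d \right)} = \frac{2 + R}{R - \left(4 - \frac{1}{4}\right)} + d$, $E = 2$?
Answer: $- \frac{231948}{44821} \approx -5.175$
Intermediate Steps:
$Z = - \frac{6822}{2359}$ ($Z = \frac{9}{-5 + \frac{379 + 1052}{1164 - 406}} = \frac{9}{-5 + \frac{1431}{758}} = \frac{9}{- \frac{2359}{758}} = 9 \left(- \frac{758}{2359}\right) = - \frac{6822}{2359} \approx -2.8919$)
$c{\left(R,d \right)} = d + \frac{2 + R}{- \frac{15}{4} + R}$ ($c{\left(R,d \right)} = \frac{2 + R}{R + \left(-4 + \frac{1}{4}\right)} + d = \frac{2 + R}{R - \frac{15}{4}} + d = \frac{2 + R}{- \frac{15}{4} + R} + d = d + \frac{2 + R}{- \frac{15}{4} + R}$)
$Z c{\left(-1,E \right)} = - \frac{6822 \frac{8 - 30 + 4 \left(-1\right) + 4 \left(-1\right) 2}{-15 + 4 \left(-1\right)}}{2359} = - \frac{6822 \frac{8 - 30 - 4 - 8}{-15 - 4}}{2359} = - \frac{6822 \frac{1}{-19} \left(-34\right)}{2359} = - \frac{6822 \left(\left(- \frac{1}{19}\right) \left(-34\right)\right)}{2359} = \left(- \frac{6822}{2359}\right) \frac{34}{19} = - \frac{231948}{44821}$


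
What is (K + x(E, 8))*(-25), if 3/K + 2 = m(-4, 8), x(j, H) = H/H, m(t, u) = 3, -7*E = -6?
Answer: -100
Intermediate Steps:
E = 6/7 (E = -⅐*(-6) = 6/7 ≈ 0.85714)
x(j, H) = 1
K = 3 (K = 3/(-2 + 3) = 3/1 = 3*1 = 3)
(K + x(E, 8))*(-25) = (3 + 1)*(-25) = 4*(-25) = -100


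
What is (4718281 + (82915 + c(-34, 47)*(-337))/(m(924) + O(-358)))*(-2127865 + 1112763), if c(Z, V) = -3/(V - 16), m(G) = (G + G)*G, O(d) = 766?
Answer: -126821797692984502174/26478929 ≈ -4.7895e+12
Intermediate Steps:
m(G) = 2*G**2 (m(G) = (2*G)*G = 2*G**2)
c(Z, V) = -3/(-16 + V)
(4718281 + (82915 + c(-34, 47)*(-337))/(m(924) + O(-358)))*(-2127865 + 1112763) = (4718281 + (82915 - 3/(-16 + 47)*(-337))/(2*924**2 + 766))*(-2127865 + 1112763) = (4718281 + (82915 - 3/31*(-337))/(2*853776 + 766))*(-1015102) = (4718281 + (82915 - 3*1/31*(-337))/(1707552 + 766))*(-1015102) = (4718281 + (82915 - 3/31*(-337))/1708318)*(-1015102) = (4718281 + (82915 + 1011/31)*(1/1708318))*(-1015102) = (4718281 + (2571376/31)*(1/1708318))*(-1015102) = (4718281 + 1285688/26478929)*(-1015102) = (124935028886737/26478929)*(-1015102) = -126821797692984502174/26478929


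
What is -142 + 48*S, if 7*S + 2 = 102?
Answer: 3806/7 ≈ 543.71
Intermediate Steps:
S = 100/7 (S = -2/7 + (1/7)*102 = -2/7 + 102/7 = 100/7 ≈ 14.286)
-142 + 48*S = -142 + 48*(100/7) = -142 + 4800/7 = 3806/7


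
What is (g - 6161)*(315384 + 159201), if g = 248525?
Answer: 115022318940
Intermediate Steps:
(g - 6161)*(315384 + 159201) = (248525 - 6161)*(315384 + 159201) = 242364*474585 = 115022318940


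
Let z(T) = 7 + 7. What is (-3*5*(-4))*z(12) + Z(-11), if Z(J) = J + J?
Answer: 818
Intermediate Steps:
Z(J) = 2*J
z(T) = 14
(-3*5*(-4))*z(12) + Z(-11) = (-3*5*(-4))*14 + 2*(-11) = -15*(-4)*14 - 22 = 60*14 - 22 = 840 - 22 = 818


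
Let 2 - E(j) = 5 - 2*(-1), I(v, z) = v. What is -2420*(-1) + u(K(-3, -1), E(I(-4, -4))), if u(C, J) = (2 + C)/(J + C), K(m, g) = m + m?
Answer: 26624/11 ≈ 2420.4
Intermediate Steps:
K(m, g) = 2*m
E(j) = -5 (E(j) = 2 - (5 - 2*(-1)) = 2 - (5 + 2) = 2 - 1*7 = 2 - 7 = -5)
u(C, J) = (2 + C)/(C + J)
-2420*(-1) + u(K(-3, -1), E(I(-4, -4))) = -2420*(-1) + (2 + 2*(-3))/(2*(-3) - 5) = -121*(-20) + (2 - 6)/(-6 - 5) = 2420 - 4/(-11) = 2420 - 1/11*(-4) = 2420 + 4/11 = 26624/11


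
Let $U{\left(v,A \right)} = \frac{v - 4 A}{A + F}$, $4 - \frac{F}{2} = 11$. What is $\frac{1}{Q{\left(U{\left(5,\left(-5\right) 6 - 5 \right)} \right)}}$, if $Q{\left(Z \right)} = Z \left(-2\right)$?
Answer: $\frac{49}{290} \approx 0.16897$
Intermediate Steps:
$F = -14$ ($F = 8 - 22 = -14$)
$U{\left(v,A \right)} = \frac{v - 4 A}{-14 + A}$ ($U{\left(v,A \right)} = \frac{v - 4 A}{A - 14} = \frac{v - 4 A}{-14 + A}$)
$Q{\left(Z \right)} = - 2 Z$
$\frac{1}{Q{\left(U{\left(5,\left(-5\right) 6 - 5 \right)} \right)}} = \frac{1}{\left(-2\right) \frac{5 - 4 \left(\left(-5\right) 6 - 5\right)}{-14 - 35}} = \frac{1}{\left(-2\right) \frac{5 - 4 \left(-30 - 5\right)}{-14 - 35}} = \frac{1}{\left(-2\right) \frac{5 - -140}{-14 - 35}} = \frac{1}{\left(-2\right) \frac{5 + 140}{-49}} = \frac{1}{\left(-2\right) \left(\left(- \frac{1}{49}\right) 145\right)} = \frac{1}{\left(-2\right) \left(- \frac{145}{49}\right)} = \frac{1}{\frac{290}{49}} = \frac{49}{290}$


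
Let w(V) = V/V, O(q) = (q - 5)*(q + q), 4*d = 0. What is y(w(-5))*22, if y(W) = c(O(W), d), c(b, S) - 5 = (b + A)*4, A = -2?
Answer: -770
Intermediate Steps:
d = 0 (d = (1/4)*0 = 0)
O(q) = 2*q*(-5 + q) (O(q) = (-5 + q)*(2*q) = 2*q*(-5 + q))
w(V) = 1
c(b, S) = -3 + 4*b (c(b, S) = 5 + (b - 2)*4 = 5 + (-2 + b)*4 = 5 + (-8 + 4*b) = -3 + 4*b)
y(W) = -3 + 8*W*(-5 + W) (y(W) = -3 + 4*(2*W*(-5 + W)) = -3 + 8*W*(-5 + W))
y(w(-5))*22 = (-3 + 8*1*(-5 + 1))*22 = (-3 + 8*1*(-4))*22 = (-3 - 32)*22 = -35*22 = -770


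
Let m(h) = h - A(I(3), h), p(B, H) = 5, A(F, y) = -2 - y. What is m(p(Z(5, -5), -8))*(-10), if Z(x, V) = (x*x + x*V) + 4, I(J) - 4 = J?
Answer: -120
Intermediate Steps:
I(J) = 4 + J
Z(x, V) = 4 + x² + V*x (Z(x, V) = (x² + V*x) + 4 = 4 + x² + V*x)
m(h) = 2 + 2*h (m(h) = h - (-2 - h) = h + (2 + h) = 2 + 2*h)
m(p(Z(5, -5), -8))*(-10) = (2 + 2*5)*(-10) = (2 + 10)*(-10) = 12*(-10) = -120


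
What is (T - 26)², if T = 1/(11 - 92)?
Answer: 4439449/6561 ≈ 676.64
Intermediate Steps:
T = -1/81 (T = 1/(-81) = -1/81 ≈ -0.012346)
(T - 26)² = (-1/81 - 26)² = (-2107/81)² = 4439449/6561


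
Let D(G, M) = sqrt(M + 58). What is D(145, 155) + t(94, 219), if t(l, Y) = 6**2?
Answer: 36 + sqrt(213) ≈ 50.595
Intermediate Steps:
t(l, Y) = 36
D(G, M) = sqrt(58 + M)
D(145, 155) + t(94, 219) = sqrt(58 + 155) + 36 = sqrt(213) + 36 = 36 + sqrt(213)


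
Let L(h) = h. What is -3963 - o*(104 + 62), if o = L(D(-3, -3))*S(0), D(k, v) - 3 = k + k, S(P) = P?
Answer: -3963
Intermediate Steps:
D(k, v) = 3 + 2*k (D(k, v) = 3 + (k + k) = 3 + 2*k)
o = 0 (o = (3 + 2*(-3))*0 = (3 - 6)*0 = -3*0 = 0)
-3963 - o*(104 + 62) = -3963 - 0*(104 + 62) = -3963 - 0*166 = -3963 - 1*0 = -3963 + 0 = -3963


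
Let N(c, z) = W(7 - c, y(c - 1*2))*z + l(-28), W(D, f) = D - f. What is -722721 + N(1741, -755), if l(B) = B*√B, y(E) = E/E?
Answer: 587204 - 56*I*√7 ≈ 5.872e+5 - 148.16*I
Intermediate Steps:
y(E) = 1
l(B) = B^(3/2)
N(c, z) = z*(6 - c) - 56*I*√7 (N(c, z) = ((7 - c) - 1*1)*z + (-28)^(3/2) = ((7 - c) - 1)*z - 56*I*√7 = (6 - c)*z - 56*I*√7 = z*(6 - c) - 56*I*√7)
-722721 + N(1741, -755) = -722721 + (-1*(-755)*(-6 + 1741) - 56*I*√7) = -722721 + (-1*(-755)*1735 - 56*I*√7) = -722721 + (1309925 - 56*I*√7) = 587204 - 56*I*√7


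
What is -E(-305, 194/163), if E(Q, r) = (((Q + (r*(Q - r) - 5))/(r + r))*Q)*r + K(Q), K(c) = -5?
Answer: -2732474395/26569 ≈ -1.0284e+5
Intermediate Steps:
E(Q, r) = -5 + Q*(-5 + Q + r*(Q - r))/2 (E(Q, r) = (((Q + (r*(Q - r) - 5))/(r + r))*Q)*r - 5 = (((Q + (-5 + r*(Q - r)))/((2*r)))*Q)*r - 5 = (((-5 + Q + r*(Q - r))*(1/(2*r)))*Q)*r - 5 = (((-5 + Q + r*(Q - r))/(2*r))*Q)*r - 5 = (Q*(-5 + Q + r*(Q - r))/(2*r))*r - 5 = Q*(-5 + Q + r*(Q - r))/2 - 5 = -5 + Q*(-5 + Q + r*(Q - r))/2)
-E(-305, 194/163) = -(-5 + (½)*(-305)² - 5/2*(-305) + (½)*(194/163)*(-305)² - ½*(-305)*(194/163)²) = -(-5 + (½)*93025 + 1525/2 + (½)*(194*(1/163))*93025 - ½*(-305)*(194*(1/163))²) = -(-5 + 93025/2 + 1525/2 + (½)*(194/163)*93025 - ½*(-305)*(194/163)²) = -(-5 + 93025/2 + 1525/2 + 9023425/163 - ½*(-305)*37636/26569) = -(-5 + 93025/2 + 1525/2 + 9023425/163 + 5739490/26569) = -1*2732474395/26569 = -2732474395/26569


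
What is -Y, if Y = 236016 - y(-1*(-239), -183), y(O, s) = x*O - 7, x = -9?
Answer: -238174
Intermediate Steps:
y(O, s) = -7 - 9*O (y(O, s) = -9*O - 7 = -7 - 9*O)
Y = 238174 (Y = 236016 - (-7 - (-9)*(-239)) = 236016 - (-7 - 9*239) = 236016 - (-7 - 2151) = 236016 - 1*(-2158) = 236016 + 2158 = 238174)
-Y = -1*238174 = -238174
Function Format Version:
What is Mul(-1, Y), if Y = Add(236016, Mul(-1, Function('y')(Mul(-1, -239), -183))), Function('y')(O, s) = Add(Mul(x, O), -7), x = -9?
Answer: -238174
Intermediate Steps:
Function('y')(O, s) = Add(-7, Mul(-9, O)) (Function('y')(O, s) = Add(Mul(-9, O), -7) = Add(-7, Mul(-9, O)))
Y = 238174 (Y = Add(236016, Mul(-1, Add(-7, Mul(-9, Mul(-1, -239))))) = Add(236016, Mul(-1, Add(-7, Mul(-9, 239)))) = Add(236016, Mul(-1, Add(-7, -2151))) = Add(236016, Mul(-1, -2158)) = Add(236016, 2158) = 238174)
Mul(-1, Y) = Mul(-1, 238174) = -238174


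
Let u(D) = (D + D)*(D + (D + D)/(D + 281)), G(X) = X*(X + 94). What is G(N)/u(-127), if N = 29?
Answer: 91553/838708 ≈ 0.10916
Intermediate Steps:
G(X) = X*(94 + X)
u(D) = 2*D*(D + 2*D/(281 + D)) (u(D) = (2*D)*(D + (2*D)/(281 + D)) = (2*D)*(D + 2*D/(281 + D)) = 2*D*(D + 2*D/(281 + D)))
G(N)/u(-127) = (29*(94 + 29))/((2*(-127)**2*(283 - 127)/(281 - 127))) = (29*123)/((2*16129*156/154)) = 3567/((2*16129*(1/154)*156)) = 3567/(2516124/77) = 3567*(77/2516124) = 91553/838708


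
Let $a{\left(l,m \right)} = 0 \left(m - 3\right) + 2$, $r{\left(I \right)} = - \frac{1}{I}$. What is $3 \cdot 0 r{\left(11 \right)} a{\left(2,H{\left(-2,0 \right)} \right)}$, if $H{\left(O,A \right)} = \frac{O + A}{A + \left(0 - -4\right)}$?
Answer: $0$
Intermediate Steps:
$H{\left(O,A \right)} = \frac{A + O}{4 + A}$ ($H{\left(O,A \right)} = \frac{A + O}{A + \left(0 + 4\right)} = \frac{A + O}{A + 4} = \frac{A + O}{4 + A}$)
$a{\left(l,m \right)} = 2$ ($a{\left(l,m \right)} = 0 \left(m - 3\right) + 2 = 0 \left(-3 + m\right) + 2 = 0 + 2 = 2$)
$3 \cdot 0 r{\left(11 \right)} a{\left(2,H{\left(-2,0 \right)} \right)} = 3 \cdot 0 \left(- \frac{1}{11}\right) 2 = 0 \left(\left(-1\right) \frac{1}{11}\right) 2 = 0 \left(- \frac{1}{11}\right) 2 = 0 \cdot 2 = 0$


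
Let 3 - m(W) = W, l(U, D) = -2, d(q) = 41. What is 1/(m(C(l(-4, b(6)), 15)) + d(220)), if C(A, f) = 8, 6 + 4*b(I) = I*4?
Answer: 1/36 ≈ 0.027778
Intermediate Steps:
b(I) = -3/2 + I (b(I) = -3/2 + (I*4)/4 = -3/2 + (4*I)/4 = -3/2 + I)
m(W) = 3 - W
1/(m(C(l(-4, b(6)), 15)) + d(220)) = 1/((3 - 1*8) + 41) = 1/((3 - 8) + 41) = 1/(-5 + 41) = 1/36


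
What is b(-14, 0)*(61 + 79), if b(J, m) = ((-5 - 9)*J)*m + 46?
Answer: 6440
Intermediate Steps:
b(J, m) = 46 - 14*J*m (b(J, m) = (-14*J)*m + 46 = -14*J*m + 46 = 46 - 14*J*m)
b(-14, 0)*(61 + 79) = (46 - 14*(-14)*0)*(61 + 79) = (46 + 0)*140 = 46*140 = 6440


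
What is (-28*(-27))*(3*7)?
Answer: 15876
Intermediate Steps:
(-28*(-27))*(3*7) = 756*21 = 15876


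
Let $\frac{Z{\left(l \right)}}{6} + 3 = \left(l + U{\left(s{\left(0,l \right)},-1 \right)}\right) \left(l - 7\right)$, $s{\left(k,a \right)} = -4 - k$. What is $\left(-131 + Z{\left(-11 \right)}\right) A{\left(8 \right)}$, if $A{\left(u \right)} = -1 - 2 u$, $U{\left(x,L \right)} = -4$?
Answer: $-25007$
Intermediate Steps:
$Z{\left(l \right)} = -18 + 6 \left(-7 + l\right) \left(-4 + l\right)$ ($Z{\left(l \right)} = -18 + 6 \left(l - 4\right) \left(l - 7\right) = -18 + 6 \left(-4 + l\right) \left(-7 + l\right) = -18 + 6 \left(-7 + l\right) \left(-4 + l\right)$)
$\left(-131 + Z{\left(-11 \right)}\right) A{\left(8 \right)} = \left(-131 + \left(150 - -726 + 6 \left(-11\right)^{2}\right)\right) \left(-1 - 16\right) = \left(-131 + \left(150 + 726 + 6 \cdot 121\right)\right) \left(-1 - 16\right) = \left(-131 + \left(150 + 726 + 726\right)\right) \left(-17\right) = \left(-131 + 1602\right) \left(-17\right) = 1471 \left(-17\right) = -25007$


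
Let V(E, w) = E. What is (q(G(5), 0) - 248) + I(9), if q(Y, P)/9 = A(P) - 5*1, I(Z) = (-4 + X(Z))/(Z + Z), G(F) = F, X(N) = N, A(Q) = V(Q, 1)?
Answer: -5269/18 ≈ -292.72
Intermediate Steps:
A(Q) = Q
I(Z) = (-4 + Z)/(2*Z) (I(Z) = (-4 + Z)/(Z + Z) = (-4 + Z)/((2*Z)) = (-4 + Z)*(1/(2*Z)) = (-4 + Z)/(2*Z))
q(Y, P) = -45 + 9*P (q(Y, P) = 9*(P - 5*1) = 9*(P - 5) = 9*(-5 + P) = -45 + 9*P)
(q(G(5), 0) - 248) + I(9) = ((-45 + 9*0) - 248) + (½)*(-4 + 9)/9 = ((-45 + 0) - 248) + (½)*(⅑)*5 = (-45 - 248) + 5/18 = -293 + 5/18 = -5269/18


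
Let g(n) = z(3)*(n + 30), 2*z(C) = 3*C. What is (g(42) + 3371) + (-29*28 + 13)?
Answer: 2896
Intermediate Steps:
z(C) = 3*C/2 (z(C) = (3*C)/2 = 3*C/2)
g(n) = 135 + 9*n/2 (g(n) = ((3/2)*3)*(n + 30) = 9*(30 + n)/2 = 135 + 9*n/2)
(g(42) + 3371) + (-29*28 + 13) = ((135 + (9/2)*42) + 3371) + (-29*28 + 13) = ((135 + 189) + 3371) + (-812 + 13) = (324 + 3371) - 799 = 3695 - 799 = 2896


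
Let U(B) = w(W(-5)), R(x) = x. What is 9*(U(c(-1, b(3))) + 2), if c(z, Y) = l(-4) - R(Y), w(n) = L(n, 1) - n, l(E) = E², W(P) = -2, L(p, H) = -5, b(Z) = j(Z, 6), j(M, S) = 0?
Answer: -9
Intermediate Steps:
b(Z) = 0
w(n) = -5 - n
c(z, Y) = 16 - Y (c(z, Y) = (-4)² - Y = 16 - Y)
U(B) = -3 (U(B) = -5 - 1*(-2) = -5 + 2 = -3)
9*(U(c(-1, b(3))) + 2) = 9*(-3 + 2) = 9*(-1) = -9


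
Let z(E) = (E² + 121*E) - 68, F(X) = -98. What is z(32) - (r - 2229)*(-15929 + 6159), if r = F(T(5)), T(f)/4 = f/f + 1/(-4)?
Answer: -22729962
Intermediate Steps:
T(f) = 3 (T(f) = 4*(f/f + 1/(-4)) = 4*(1 + 1*(-¼)) = 4*(1 - ¼) = 4*(¾) = 3)
z(E) = -68 + E² + 121*E
r = -98
z(32) - (r - 2229)*(-15929 + 6159) = (-68 + 32² + 121*32) - (-98 - 2229)*(-15929 + 6159) = (-68 + 1024 + 3872) - (-2327)*(-9770) = 4828 - 1*22734790 = 4828 - 22734790 = -22729962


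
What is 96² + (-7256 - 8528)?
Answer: -6568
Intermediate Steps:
96² + (-7256 - 8528) = 9216 - 15784 = -6568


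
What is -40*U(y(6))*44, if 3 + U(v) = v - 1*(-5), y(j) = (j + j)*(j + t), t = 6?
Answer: -256960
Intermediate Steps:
y(j) = 2*j*(6 + j) (y(j) = (j + j)*(j + 6) = (2*j)*(6 + j) = 2*j*(6 + j))
U(v) = 2 + v (U(v) = -3 + (v - 1*(-5)) = -3 + (v + 5) = -3 + (5 + v) = 2 + v)
-40*U(y(6))*44 = -40*(2 + 2*6*(6 + 6))*44 = -40*(2 + 2*6*12)*44 = -40*(2 + 144)*44 = -40*146*44 = -5840*44 = -256960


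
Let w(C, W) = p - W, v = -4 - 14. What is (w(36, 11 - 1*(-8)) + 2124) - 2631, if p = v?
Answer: -544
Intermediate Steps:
v = -18
p = -18
w(C, W) = -18 - W
(w(36, 11 - 1*(-8)) + 2124) - 2631 = ((-18 - (11 - 1*(-8))) + 2124) - 2631 = ((-18 - (11 + 8)) + 2124) - 2631 = ((-18 - 1*19) + 2124) - 2631 = ((-18 - 19) + 2124) - 2631 = (-37 + 2124) - 2631 = 2087 - 2631 = -544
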